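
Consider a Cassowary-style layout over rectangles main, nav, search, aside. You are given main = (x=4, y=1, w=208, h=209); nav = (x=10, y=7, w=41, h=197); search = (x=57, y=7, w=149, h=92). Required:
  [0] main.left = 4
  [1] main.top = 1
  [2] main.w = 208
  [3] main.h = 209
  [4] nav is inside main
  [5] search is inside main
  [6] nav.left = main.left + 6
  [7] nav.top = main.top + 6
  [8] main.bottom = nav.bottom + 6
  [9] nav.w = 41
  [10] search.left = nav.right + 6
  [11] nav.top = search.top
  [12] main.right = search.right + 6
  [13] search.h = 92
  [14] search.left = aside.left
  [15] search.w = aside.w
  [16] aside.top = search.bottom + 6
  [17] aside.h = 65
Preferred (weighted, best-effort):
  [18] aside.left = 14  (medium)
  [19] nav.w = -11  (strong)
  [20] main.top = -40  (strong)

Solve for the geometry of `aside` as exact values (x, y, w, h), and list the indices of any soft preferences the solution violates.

aside = (x=57, y=105, w=149, h=65)
violated soft preferences: 18, 19, 20

1. aside.x = 57  [search.left = aside.left]
2. aside.w = 149  [search.w = aside.w]
3. aside.y = 105  [aside.top = search.bottom + 6]
4. aside.h = 65  [aside.h = 65]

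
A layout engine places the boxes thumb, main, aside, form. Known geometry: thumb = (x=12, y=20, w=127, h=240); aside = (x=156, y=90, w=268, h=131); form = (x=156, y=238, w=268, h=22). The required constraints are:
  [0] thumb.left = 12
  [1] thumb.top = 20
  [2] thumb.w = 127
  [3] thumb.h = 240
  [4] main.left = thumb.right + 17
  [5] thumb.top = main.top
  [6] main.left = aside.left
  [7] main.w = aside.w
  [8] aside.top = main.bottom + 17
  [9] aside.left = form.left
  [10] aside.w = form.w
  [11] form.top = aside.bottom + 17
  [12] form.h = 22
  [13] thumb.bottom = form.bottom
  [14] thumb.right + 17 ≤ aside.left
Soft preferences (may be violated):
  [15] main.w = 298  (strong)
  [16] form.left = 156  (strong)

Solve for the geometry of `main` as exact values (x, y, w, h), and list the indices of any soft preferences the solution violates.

main = (x=156, y=20, w=268, h=53)
violated soft preferences: 15

1. main.x = 156  [main.left = thumb.right + 17]
2. main.y = 20  [thumb.top = main.top]
3. main.w = 268  [main.w = aside.w]
4. main.h = 53  [aside.top = main.bottom + 17]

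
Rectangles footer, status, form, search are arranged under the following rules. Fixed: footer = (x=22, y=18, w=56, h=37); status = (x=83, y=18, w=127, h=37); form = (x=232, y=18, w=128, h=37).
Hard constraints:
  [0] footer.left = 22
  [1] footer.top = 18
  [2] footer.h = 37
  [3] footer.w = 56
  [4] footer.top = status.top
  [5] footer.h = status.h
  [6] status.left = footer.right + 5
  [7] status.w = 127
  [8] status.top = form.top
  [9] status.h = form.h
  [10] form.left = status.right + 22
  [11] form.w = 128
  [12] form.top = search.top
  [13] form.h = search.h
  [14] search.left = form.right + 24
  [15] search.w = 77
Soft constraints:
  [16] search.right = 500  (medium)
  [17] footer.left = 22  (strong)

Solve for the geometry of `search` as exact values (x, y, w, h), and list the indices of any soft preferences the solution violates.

1. search.y = 18  [form.top = search.top]
2. search.h = 37  [form.h = search.h]
3. search.x = 384  [search.left = form.right + 24]
4. search.w = 77  [search.w = 77]

search = (x=384, y=18, w=77, h=37)
violated soft preferences: 16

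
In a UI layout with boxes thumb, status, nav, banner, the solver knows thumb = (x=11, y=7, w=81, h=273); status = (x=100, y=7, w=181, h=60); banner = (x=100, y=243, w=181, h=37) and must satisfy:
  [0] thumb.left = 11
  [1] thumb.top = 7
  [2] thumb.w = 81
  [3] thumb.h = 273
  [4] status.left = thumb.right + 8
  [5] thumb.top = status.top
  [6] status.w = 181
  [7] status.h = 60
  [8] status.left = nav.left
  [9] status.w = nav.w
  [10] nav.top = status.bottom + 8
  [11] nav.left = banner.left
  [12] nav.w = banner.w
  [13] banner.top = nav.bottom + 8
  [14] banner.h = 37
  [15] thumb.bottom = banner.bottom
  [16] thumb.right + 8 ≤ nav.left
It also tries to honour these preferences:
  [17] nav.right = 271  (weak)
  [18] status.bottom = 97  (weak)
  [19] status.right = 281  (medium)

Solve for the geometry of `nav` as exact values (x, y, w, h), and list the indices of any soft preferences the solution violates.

1. nav.x = 100  [status.left = nav.left]
2. nav.w = 181  [status.w = nav.w]
3. nav.y = 75  [nav.top = status.bottom + 8]
4. nav.h = 160  [banner.top = nav.bottom + 8]

nav = (x=100, y=75, w=181, h=160)
violated soft preferences: 17, 18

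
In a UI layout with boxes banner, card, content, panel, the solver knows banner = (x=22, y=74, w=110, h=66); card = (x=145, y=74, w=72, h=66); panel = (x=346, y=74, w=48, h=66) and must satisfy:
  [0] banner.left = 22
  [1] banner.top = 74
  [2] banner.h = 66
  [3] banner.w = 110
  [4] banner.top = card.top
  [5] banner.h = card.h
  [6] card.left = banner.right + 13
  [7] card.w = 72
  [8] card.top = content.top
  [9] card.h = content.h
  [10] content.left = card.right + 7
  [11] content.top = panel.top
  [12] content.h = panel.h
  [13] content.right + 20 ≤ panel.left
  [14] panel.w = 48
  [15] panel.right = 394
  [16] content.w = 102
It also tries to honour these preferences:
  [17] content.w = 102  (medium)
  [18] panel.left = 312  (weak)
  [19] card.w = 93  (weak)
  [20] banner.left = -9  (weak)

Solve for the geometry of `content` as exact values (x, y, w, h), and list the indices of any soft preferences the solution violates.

1. content.y = 74  [card.top = content.top]
2. content.h = 66  [card.h = content.h]
3. content.x = 224  [content.left = card.right + 7]
4. content.w = 102  [content.w = 102]

content = (x=224, y=74, w=102, h=66)
violated soft preferences: 18, 19, 20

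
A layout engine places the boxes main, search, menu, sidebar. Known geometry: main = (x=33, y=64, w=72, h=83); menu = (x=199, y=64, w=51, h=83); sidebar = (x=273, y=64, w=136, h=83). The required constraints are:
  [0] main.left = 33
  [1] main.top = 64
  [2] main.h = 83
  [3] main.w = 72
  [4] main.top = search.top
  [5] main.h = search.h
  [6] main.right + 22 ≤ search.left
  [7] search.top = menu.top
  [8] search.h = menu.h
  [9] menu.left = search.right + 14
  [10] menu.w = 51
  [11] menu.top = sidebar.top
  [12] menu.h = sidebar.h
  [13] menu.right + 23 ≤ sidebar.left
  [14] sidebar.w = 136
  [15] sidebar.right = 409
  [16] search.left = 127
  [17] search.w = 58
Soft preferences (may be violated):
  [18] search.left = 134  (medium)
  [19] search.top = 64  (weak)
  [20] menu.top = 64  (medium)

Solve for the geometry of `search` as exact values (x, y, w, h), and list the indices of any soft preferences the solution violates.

1. search.y = 64  [main.top = search.top]
2. search.h = 83  [main.h = search.h]
3. search.x = 127  [search.left = 127]
4. search.w = 58  [search.w = 58]

search = (x=127, y=64, w=58, h=83)
violated soft preferences: 18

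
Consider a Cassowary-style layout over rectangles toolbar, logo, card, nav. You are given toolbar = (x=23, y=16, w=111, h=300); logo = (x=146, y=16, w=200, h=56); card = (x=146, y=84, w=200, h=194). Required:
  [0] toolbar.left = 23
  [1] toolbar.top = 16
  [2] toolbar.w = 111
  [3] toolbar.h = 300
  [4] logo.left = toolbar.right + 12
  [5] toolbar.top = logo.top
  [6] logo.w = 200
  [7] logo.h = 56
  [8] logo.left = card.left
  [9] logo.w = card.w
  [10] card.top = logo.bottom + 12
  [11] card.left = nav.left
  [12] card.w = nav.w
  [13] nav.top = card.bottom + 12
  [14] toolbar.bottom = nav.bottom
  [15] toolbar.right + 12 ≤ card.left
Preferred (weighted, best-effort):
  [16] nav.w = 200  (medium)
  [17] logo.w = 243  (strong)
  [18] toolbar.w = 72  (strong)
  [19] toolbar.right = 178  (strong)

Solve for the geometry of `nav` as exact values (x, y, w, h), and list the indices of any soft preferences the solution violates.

nav = (x=146, y=290, w=200, h=26)
violated soft preferences: 17, 18, 19

1. nav.x = 146  [card.left = nav.left]
2. nav.w = 200  [card.w = nav.w]
3. nav.y = 290  [nav.top = card.bottom + 12]
4. nav.h = 26  [toolbar.bottom = nav.bottom]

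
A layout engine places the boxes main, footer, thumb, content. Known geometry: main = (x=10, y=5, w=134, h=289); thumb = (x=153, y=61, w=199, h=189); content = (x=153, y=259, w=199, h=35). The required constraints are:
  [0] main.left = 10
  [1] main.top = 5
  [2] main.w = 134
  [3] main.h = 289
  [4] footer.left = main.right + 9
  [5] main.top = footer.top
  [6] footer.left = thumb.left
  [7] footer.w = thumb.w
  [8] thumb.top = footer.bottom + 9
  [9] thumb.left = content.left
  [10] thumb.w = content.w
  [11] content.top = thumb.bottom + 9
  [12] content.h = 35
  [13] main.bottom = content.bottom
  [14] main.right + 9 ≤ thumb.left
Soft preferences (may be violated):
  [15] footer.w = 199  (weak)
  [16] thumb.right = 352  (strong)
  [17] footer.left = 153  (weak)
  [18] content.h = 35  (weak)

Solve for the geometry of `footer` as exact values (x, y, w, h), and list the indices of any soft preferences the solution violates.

1. footer.x = 153  [footer.left = main.right + 9]
2. footer.y = 5  [main.top = footer.top]
3. footer.w = 199  [footer.w = thumb.w]
4. footer.h = 47  [thumb.top = footer.bottom + 9]

footer = (x=153, y=5, w=199, h=47)
violated soft preferences: none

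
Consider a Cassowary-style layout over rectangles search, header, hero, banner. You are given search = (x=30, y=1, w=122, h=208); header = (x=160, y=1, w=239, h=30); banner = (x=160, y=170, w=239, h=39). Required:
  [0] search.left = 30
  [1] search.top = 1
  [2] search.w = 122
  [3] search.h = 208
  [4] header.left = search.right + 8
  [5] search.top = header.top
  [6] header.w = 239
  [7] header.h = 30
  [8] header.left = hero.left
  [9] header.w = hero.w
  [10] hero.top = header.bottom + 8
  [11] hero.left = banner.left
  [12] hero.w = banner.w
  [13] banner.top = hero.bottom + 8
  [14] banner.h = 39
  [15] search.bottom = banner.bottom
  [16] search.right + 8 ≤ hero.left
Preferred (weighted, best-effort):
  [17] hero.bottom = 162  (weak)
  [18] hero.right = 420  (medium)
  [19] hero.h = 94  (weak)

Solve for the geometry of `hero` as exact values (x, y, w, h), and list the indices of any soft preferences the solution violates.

hero = (x=160, y=39, w=239, h=123)
violated soft preferences: 18, 19

1. hero.x = 160  [header.left = hero.left]
2. hero.w = 239  [header.w = hero.w]
3. hero.y = 39  [hero.top = header.bottom + 8]
4. hero.h = 123  [banner.top = hero.bottom + 8]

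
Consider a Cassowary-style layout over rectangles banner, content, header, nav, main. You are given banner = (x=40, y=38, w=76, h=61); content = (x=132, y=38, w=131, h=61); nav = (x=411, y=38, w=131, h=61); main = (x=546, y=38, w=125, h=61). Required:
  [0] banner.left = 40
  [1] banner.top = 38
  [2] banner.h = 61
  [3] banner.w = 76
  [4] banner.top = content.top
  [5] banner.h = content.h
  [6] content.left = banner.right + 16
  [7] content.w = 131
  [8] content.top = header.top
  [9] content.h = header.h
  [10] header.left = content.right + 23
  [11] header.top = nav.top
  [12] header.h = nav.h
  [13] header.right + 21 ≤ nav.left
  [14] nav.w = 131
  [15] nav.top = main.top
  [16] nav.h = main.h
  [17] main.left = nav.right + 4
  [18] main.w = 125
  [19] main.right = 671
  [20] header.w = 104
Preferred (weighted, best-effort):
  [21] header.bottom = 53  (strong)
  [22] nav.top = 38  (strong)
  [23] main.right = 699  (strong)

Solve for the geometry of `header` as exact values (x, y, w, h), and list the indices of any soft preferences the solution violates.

1. header.y = 38  [content.top = header.top]
2. header.h = 61  [content.h = header.h]
3. header.x = 286  [header.left = content.right + 23]
4. header.w = 104  [header.w = 104]

header = (x=286, y=38, w=104, h=61)
violated soft preferences: 21, 23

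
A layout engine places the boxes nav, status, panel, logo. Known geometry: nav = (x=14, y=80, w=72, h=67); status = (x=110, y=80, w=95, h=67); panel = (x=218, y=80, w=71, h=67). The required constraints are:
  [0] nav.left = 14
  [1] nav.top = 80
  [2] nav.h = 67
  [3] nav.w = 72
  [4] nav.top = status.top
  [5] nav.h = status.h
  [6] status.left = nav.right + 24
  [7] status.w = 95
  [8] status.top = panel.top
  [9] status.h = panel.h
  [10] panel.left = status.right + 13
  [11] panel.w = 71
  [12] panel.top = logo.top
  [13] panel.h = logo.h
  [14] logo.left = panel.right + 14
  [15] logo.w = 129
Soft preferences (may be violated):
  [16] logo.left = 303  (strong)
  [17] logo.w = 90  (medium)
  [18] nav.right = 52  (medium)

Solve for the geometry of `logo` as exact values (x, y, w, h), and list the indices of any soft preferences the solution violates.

1. logo.y = 80  [panel.top = logo.top]
2. logo.h = 67  [panel.h = logo.h]
3. logo.x = 303  [logo.left = panel.right + 14]
4. logo.w = 129  [logo.w = 129]

logo = (x=303, y=80, w=129, h=67)
violated soft preferences: 17, 18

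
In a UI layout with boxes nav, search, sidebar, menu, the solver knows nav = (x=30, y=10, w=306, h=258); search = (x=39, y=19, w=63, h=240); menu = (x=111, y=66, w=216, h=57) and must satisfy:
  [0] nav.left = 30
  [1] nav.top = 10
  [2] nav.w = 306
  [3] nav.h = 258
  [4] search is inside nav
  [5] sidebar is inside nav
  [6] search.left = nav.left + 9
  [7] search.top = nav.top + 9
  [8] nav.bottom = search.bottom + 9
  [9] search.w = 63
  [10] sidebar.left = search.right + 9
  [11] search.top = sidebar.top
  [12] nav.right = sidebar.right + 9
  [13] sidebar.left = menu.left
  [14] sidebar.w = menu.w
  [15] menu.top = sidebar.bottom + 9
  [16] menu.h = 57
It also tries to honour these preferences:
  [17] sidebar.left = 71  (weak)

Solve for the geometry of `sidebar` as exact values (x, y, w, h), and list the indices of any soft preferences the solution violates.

1. sidebar.x = 111  [sidebar.left = search.right + 9]
2. sidebar.y = 19  [search.top = sidebar.top]
3. sidebar.w = 216  [nav.right = sidebar.right + 9]
4. sidebar.h = 38  [menu.top = sidebar.bottom + 9]

sidebar = (x=111, y=19, w=216, h=38)
violated soft preferences: 17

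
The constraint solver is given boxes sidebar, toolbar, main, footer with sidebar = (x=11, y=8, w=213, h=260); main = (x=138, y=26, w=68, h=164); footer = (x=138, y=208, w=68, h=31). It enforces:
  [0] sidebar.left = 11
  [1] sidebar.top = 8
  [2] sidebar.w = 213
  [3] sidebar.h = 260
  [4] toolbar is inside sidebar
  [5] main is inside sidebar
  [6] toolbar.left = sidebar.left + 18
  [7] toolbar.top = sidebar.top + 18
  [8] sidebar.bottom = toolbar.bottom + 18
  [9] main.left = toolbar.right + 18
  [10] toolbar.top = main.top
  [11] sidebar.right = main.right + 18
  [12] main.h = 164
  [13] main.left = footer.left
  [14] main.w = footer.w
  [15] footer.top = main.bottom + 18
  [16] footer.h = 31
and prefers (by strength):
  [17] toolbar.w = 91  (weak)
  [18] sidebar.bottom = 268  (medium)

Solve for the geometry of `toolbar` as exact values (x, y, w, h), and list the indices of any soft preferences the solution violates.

toolbar = (x=29, y=26, w=91, h=224)
violated soft preferences: none

1. toolbar.x = 29  [toolbar.left = sidebar.left + 18]
2. toolbar.y = 26  [toolbar.top = sidebar.top + 18]
3. toolbar.h = 224  [sidebar.bottom = toolbar.bottom + 18]
4. toolbar.w = 91  [main.left = toolbar.right + 18]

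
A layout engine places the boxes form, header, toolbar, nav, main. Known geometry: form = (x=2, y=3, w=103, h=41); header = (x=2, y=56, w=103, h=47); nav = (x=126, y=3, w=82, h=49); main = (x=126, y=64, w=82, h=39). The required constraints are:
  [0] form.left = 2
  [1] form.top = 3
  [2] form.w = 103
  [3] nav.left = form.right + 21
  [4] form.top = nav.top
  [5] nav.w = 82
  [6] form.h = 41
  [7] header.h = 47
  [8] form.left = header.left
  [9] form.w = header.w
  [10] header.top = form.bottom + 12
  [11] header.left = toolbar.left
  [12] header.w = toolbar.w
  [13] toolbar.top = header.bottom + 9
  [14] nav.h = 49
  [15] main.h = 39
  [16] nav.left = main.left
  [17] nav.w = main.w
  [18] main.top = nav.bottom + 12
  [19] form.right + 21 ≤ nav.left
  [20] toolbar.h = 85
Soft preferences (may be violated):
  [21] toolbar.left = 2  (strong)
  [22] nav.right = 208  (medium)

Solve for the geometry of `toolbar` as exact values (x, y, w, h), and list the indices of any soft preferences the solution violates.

1. toolbar.x = 2  [header.left = toolbar.left]
2. toolbar.w = 103  [header.w = toolbar.w]
3. toolbar.y = 112  [toolbar.top = header.bottom + 9]
4. toolbar.h = 85  [toolbar.h = 85]

toolbar = (x=2, y=112, w=103, h=85)
violated soft preferences: none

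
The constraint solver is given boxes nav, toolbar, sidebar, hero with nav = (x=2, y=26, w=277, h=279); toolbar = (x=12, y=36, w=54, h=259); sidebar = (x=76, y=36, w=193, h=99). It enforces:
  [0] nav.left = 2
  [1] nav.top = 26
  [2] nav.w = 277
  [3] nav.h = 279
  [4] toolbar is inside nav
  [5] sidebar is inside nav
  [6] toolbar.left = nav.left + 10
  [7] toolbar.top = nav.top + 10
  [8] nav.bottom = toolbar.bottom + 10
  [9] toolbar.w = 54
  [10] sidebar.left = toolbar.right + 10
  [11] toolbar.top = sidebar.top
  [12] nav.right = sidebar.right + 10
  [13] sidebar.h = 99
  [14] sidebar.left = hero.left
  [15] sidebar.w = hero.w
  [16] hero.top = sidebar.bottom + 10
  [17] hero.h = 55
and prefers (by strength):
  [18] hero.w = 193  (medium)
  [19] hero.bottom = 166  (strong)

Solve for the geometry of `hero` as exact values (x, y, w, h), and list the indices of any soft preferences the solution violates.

1. hero.x = 76  [sidebar.left = hero.left]
2. hero.w = 193  [sidebar.w = hero.w]
3. hero.y = 145  [hero.top = sidebar.bottom + 10]
4. hero.h = 55  [hero.h = 55]

hero = (x=76, y=145, w=193, h=55)
violated soft preferences: 19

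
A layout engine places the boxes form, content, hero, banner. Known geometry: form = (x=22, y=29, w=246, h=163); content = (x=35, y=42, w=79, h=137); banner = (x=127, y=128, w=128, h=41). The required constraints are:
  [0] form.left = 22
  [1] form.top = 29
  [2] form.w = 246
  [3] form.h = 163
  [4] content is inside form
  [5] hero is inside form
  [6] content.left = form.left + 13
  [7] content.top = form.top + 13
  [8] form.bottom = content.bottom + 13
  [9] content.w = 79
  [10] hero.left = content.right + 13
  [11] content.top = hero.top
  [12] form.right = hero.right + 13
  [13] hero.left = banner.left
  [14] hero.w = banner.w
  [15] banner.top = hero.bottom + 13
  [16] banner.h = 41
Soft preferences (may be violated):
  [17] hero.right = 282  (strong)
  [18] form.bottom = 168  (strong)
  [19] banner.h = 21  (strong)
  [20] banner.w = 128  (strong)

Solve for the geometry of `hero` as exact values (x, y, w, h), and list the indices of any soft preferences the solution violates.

hero = (x=127, y=42, w=128, h=73)
violated soft preferences: 17, 18, 19

1. hero.x = 127  [hero.left = content.right + 13]
2. hero.y = 42  [content.top = hero.top]
3. hero.w = 128  [form.right = hero.right + 13]
4. hero.h = 73  [banner.top = hero.bottom + 13]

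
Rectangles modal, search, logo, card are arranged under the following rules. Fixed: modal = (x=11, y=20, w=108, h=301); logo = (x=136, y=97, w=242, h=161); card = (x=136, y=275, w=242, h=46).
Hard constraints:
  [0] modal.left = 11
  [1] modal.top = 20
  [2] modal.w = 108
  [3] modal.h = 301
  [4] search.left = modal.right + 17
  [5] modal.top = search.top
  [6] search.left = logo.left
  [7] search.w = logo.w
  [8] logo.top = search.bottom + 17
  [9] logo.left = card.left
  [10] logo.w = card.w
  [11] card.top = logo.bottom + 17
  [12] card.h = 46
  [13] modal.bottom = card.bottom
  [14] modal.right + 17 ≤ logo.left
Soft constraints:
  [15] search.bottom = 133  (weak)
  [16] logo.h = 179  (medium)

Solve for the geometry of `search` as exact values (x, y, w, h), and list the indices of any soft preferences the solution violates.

1. search.x = 136  [search.left = modal.right + 17]
2. search.y = 20  [modal.top = search.top]
3. search.w = 242  [search.w = logo.w]
4. search.h = 60  [logo.top = search.bottom + 17]

search = (x=136, y=20, w=242, h=60)
violated soft preferences: 15, 16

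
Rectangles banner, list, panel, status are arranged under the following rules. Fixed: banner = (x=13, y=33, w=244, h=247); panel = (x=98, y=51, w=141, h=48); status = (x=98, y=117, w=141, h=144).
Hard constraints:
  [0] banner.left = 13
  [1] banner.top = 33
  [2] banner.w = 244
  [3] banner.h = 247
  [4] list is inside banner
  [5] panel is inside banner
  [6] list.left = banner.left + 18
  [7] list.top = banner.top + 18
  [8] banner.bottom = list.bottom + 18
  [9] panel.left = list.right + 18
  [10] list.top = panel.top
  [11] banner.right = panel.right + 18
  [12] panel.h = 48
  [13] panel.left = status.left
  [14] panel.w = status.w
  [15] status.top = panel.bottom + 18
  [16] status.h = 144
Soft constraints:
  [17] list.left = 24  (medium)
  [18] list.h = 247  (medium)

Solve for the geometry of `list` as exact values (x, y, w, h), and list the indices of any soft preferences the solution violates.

list = (x=31, y=51, w=49, h=211)
violated soft preferences: 17, 18

1. list.x = 31  [list.left = banner.left + 18]
2. list.y = 51  [list.top = banner.top + 18]
3. list.h = 211  [banner.bottom = list.bottom + 18]
4. list.w = 49  [panel.left = list.right + 18]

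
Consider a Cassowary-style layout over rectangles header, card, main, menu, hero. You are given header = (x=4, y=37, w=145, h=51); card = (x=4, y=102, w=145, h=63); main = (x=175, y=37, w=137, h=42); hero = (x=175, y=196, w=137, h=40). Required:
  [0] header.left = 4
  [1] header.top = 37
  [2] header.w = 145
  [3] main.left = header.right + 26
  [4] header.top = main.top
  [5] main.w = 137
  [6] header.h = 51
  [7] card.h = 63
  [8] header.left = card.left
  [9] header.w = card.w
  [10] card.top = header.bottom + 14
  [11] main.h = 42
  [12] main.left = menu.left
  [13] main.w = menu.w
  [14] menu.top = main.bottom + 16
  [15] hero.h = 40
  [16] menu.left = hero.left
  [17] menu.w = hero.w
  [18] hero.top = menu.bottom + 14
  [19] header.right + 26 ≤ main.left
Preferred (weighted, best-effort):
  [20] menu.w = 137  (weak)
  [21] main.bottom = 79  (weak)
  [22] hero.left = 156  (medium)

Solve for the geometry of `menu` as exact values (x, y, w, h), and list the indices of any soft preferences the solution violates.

menu = (x=175, y=95, w=137, h=87)
violated soft preferences: 22

1. menu.x = 175  [main.left = menu.left]
2. menu.w = 137  [main.w = menu.w]
3. menu.y = 95  [menu.top = main.bottom + 16]
4. menu.h = 87  [hero.top = menu.bottom + 14]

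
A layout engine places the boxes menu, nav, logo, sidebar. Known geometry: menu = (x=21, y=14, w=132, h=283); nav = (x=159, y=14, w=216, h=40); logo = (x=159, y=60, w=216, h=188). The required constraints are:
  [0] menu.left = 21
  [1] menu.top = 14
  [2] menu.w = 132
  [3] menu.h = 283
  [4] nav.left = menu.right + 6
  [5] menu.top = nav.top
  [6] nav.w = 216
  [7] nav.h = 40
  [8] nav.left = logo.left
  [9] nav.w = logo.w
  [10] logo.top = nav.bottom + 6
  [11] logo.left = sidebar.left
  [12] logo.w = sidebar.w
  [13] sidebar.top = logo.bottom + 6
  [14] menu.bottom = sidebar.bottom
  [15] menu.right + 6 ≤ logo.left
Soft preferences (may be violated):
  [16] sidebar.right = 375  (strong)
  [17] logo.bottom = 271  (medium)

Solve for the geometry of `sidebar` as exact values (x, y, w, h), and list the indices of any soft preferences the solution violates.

1. sidebar.x = 159  [logo.left = sidebar.left]
2. sidebar.w = 216  [logo.w = sidebar.w]
3. sidebar.y = 254  [sidebar.top = logo.bottom + 6]
4. sidebar.h = 43  [menu.bottom = sidebar.bottom]

sidebar = (x=159, y=254, w=216, h=43)
violated soft preferences: 17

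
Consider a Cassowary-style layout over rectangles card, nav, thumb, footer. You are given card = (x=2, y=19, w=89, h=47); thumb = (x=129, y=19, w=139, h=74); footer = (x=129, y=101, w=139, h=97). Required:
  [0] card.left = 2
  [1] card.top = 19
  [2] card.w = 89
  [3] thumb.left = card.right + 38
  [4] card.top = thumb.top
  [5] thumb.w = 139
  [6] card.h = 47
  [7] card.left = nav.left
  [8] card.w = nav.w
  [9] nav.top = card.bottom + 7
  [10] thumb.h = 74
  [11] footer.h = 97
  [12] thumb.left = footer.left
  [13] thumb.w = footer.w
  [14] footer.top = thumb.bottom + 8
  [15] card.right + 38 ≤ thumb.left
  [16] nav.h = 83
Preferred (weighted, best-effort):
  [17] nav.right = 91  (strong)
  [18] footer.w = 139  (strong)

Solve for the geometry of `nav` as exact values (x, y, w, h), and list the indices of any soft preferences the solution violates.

nav = (x=2, y=73, w=89, h=83)
violated soft preferences: none

1. nav.x = 2  [card.left = nav.left]
2. nav.w = 89  [card.w = nav.w]
3. nav.y = 73  [nav.top = card.bottom + 7]
4. nav.h = 83  [nav.h = 83]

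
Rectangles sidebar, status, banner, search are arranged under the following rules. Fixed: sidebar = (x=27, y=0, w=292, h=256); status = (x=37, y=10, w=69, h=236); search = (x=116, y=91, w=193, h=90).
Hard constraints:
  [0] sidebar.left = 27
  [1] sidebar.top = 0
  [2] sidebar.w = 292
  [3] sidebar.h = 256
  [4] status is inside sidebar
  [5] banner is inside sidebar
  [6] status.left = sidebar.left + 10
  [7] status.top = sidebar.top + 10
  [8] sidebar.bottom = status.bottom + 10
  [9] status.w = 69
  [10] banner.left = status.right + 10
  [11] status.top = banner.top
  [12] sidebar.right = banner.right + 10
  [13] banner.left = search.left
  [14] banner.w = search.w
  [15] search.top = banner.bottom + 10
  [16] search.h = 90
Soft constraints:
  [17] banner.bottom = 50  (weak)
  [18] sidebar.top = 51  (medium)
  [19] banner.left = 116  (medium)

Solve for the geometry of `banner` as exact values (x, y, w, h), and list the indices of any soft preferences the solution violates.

1. banner.x = 116  [banner.left = status.right + 10]
2. banner.y = 10  [status.top = banner.top]
3. banner.w = 193  [sidebar.right = banner.right + 10]
4. banner.h = 71  [search.top = banner.bottom + 10]

banner = (x=116, y=10, w=193, h=71)
violated soft preferences: 17, 18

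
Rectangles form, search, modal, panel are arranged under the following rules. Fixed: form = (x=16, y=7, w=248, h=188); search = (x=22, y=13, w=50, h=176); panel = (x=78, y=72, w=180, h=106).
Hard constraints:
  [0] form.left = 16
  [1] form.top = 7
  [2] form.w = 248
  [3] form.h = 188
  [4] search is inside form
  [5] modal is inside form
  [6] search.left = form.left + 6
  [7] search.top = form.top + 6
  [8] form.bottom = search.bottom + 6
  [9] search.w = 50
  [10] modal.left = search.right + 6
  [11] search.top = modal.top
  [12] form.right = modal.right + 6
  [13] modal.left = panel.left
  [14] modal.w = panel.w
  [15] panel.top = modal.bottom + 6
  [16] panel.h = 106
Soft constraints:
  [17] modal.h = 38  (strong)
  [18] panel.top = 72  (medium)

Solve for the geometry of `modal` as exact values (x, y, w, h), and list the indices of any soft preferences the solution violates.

modal = (x=78, y=13, w=180, h=53)
violated soft preferences: 17

1. modal.x = 78  [modal.left = search.right + 6]
2. modal.y = 13  [search.top = modal.top]
3. modal.w = 180  [form.right = modal.right + 6]
4. modal.h = 53  [panel.top = modal.bottom + 6]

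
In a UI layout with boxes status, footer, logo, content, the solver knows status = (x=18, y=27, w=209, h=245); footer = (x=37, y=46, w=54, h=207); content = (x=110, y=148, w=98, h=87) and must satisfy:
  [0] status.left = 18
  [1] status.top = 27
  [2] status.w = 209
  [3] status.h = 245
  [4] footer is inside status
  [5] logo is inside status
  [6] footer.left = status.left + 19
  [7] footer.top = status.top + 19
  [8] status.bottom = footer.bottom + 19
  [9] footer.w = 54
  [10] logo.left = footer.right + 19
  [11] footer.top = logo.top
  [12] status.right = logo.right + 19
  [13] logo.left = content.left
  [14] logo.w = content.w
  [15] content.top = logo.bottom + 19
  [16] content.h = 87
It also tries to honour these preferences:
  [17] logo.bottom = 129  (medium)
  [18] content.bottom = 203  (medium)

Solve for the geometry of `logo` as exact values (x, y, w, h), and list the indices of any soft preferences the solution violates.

1. logo.x = 110  [logo.left = footer.right + 19]
2. logo.y = 46  [footer.top = logo.top]
3. logo.w = 98  [status.right = logo.right + 19]
4. logo.h = 83  [content.top = logo.bottom + 19]

logo = (x=110, y=46, w=98, h=83)
violated soft preferences: 18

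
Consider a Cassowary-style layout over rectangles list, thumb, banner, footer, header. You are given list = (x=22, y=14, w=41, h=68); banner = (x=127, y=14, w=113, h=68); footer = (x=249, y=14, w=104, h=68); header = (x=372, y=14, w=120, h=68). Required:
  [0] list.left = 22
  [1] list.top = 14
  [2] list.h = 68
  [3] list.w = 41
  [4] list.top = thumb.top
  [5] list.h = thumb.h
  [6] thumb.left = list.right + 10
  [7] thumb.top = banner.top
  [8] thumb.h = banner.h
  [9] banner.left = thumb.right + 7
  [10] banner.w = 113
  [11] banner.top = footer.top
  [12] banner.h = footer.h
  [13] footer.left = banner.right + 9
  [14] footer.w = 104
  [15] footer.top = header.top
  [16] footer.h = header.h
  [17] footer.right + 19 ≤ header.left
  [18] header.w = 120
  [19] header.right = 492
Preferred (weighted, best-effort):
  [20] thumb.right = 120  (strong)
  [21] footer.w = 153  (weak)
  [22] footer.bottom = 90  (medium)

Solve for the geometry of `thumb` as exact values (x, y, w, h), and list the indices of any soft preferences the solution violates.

1. thumb.y = 14  [list.top = thumb.top]
2. thumb.h = 68  [list.h = thumb.h]
3. thumb.x = 73  [thumb.left = list.right + 10]
4. thumb.w = 47  [banner.left = thumb.right + 7]

thumb = (x=73, y=14, w=47, h=68)
violated soft preferences: 21, 22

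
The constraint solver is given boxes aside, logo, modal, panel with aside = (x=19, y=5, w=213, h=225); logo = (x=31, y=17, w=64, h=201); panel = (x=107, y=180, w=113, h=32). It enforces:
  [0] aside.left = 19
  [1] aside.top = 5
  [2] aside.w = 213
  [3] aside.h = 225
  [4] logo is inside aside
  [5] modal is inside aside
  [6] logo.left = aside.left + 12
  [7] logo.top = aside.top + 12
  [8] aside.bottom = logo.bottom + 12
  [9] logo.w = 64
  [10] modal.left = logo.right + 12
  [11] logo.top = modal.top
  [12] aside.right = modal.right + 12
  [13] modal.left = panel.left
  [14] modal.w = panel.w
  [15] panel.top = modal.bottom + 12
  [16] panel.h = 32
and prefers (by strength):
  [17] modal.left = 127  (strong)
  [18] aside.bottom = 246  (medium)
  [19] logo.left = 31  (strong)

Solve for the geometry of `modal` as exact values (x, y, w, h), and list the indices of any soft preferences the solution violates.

modal = (x=107, y=17, w=113, h=151)
violated soft preferences: 17, 18

1. modal.x = 107  [modal.left = logo.right + 12]
2. modal.y = 17  [logo.top = modal.top]
3. modal.w = 113  [aside.right = modal.right + 12]
4. modal.h = 151  [panel.top = modal.bottom + 12]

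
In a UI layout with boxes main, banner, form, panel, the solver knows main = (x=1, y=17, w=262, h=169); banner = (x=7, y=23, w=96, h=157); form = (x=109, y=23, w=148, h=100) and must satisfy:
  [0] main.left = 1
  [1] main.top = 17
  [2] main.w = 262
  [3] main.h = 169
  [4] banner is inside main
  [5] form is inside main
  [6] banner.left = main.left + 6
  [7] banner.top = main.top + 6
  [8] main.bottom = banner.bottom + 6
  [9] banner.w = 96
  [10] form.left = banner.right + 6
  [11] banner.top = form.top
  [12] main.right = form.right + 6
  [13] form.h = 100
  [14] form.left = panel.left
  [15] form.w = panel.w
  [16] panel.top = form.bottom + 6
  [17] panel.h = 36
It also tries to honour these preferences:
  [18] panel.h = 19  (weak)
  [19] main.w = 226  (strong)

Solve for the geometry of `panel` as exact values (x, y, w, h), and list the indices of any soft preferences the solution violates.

panel = (x=109, y=129, w=148, h=36)
violated soft preferences: 18, 19

1. panel.x = 109  [form.left = panel.left]
2. panel.w = 148  [form.w = panel.w]
3. panel.y = 129  [panel.top = form.bottom + 6]
4. panel.h = 36  [panel.h = 36]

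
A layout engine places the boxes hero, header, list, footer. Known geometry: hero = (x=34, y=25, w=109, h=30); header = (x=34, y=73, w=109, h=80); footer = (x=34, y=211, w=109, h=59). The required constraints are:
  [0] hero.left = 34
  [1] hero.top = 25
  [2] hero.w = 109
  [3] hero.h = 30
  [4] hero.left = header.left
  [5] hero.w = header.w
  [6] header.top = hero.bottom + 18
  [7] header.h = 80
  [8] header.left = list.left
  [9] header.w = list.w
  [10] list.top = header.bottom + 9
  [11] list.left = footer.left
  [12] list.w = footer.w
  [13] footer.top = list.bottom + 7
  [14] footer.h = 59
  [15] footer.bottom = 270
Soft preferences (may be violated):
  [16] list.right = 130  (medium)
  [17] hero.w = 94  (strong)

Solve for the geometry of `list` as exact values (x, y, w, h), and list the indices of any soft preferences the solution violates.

list = (x=34, y=162, w=109, h=42)
violated soft preferences: 16, 17

1. list.x = 34  [header.left = list.left]
2. list.w = 109  [header.w = list.w]
3. list.y = 162  [list.top = header.bottom + 9]
4. list.h = 42  [footer.top = list.bottom + 7]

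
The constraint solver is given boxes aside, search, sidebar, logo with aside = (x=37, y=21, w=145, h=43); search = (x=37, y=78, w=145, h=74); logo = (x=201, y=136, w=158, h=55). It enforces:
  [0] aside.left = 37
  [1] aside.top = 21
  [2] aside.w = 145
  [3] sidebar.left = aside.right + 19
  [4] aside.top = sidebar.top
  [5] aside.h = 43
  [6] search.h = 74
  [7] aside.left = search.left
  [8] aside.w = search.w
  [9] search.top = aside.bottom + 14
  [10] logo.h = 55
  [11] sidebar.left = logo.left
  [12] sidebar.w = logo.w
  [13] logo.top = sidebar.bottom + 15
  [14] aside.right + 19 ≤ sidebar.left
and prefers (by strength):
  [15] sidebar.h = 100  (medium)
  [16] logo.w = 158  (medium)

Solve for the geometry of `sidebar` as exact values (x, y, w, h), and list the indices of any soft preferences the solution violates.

1. sidebar.x = 201  [sidebar.left = aside.right + 19]
2. sidebar.y = 21  [aside.top = sidebar.top]
3. sidebar.w = 158  [sidebar.w = logo.w]
4. sidebar.h = 100  [logo.top = sidebar.bottom + 15]

sidebar = (x=201, y=21, w=158, h=100)
violated soft preferences: none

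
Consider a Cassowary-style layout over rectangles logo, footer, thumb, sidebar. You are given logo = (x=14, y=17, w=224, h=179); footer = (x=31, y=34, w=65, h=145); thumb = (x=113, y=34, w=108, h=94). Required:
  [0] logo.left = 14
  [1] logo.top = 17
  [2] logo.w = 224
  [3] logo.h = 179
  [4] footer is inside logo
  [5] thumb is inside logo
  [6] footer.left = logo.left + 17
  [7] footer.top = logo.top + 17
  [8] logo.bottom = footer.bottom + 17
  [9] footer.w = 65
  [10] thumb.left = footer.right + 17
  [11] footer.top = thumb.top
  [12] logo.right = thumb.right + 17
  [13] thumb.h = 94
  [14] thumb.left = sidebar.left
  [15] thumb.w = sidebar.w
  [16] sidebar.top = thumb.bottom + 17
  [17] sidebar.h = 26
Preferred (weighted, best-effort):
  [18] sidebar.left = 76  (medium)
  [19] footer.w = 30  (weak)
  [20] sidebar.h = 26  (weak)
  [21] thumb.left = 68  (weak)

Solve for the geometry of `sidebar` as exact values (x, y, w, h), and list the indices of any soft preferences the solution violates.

sidebar = (x=113, y=145, w=108, h=26)
violated soft preferences: 18, 19, 21

1. sidebar.x = 113  [thumb.left = sidebar.left]
2. sidebar.w = 108  [thumb.w = sidebar.w]
3. sidebar.y = 145  [sidebar.top = thumb.bottom + 17]
4. sidebar.h = 26  [sidebar.h = 26]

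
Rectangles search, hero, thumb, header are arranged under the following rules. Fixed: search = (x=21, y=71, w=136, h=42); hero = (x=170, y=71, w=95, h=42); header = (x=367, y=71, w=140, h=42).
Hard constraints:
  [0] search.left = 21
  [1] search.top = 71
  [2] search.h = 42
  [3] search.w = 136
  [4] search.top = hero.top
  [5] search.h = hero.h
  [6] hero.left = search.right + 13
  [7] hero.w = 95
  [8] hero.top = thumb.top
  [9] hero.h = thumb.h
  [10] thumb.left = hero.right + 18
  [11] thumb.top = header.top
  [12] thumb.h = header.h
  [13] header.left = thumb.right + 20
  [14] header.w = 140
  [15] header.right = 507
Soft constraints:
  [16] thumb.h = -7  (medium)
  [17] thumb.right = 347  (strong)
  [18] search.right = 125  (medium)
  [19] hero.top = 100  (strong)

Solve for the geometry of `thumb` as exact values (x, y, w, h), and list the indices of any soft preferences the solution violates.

1. thumb.y = 71  [hero.top = thumb.top]
2. thumb.h = 42  [hero.h = thumb.h]
3. thumb.x = 283  [thumb.left = hero.right + 18]
4. thumb.w = 64  [header.left = thumb.right + 20]

thumb = (x=283, y=71, w=64, h=42)
violated soft preferences: 16, 18, 19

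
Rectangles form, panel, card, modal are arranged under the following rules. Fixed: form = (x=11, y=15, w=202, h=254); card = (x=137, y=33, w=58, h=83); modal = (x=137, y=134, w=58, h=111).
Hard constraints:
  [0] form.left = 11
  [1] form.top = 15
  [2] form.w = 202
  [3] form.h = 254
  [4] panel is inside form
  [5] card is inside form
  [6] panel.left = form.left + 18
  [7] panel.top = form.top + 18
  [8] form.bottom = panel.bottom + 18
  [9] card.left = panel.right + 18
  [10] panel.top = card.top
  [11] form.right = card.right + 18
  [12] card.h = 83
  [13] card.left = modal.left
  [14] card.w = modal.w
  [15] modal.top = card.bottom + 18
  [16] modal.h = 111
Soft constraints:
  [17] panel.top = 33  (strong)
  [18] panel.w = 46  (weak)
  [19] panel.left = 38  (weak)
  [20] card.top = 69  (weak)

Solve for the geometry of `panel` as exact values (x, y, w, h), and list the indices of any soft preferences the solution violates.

panel = (x=29, y=33, w=90, h=218)
violated soft preferences: 18, 19, 20

1. panel.x = 29  [panel.left = form.left + 18]
2. panel.y = 33  [panel.top = form.top + 18]
3. panel.h = 218  [form.bottom = panel.bottom + 18]
4. panel.w = 90  [card.left = panel.right + 18]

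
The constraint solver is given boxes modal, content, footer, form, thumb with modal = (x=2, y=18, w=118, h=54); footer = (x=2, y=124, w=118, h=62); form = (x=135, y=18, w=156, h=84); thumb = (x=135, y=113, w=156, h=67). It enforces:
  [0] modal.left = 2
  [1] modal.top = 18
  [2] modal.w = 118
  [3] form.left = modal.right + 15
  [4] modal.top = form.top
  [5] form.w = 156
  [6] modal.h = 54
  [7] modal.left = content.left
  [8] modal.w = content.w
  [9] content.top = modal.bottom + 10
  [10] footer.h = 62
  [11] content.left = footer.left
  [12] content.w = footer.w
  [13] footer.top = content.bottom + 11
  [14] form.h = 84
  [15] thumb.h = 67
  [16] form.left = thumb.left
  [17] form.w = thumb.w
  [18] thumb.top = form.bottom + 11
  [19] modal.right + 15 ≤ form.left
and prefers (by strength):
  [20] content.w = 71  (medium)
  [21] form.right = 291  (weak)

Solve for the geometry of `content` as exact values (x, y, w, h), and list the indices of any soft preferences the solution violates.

content = (x=2, y=82, w=118, h=31)
violated soft preferences: 20

1. content.x = 2  [modal.left = content.left]
2. content.w = 118  [modal.w = content.w]
3. content.y = 82  [content.top = modal.bottom + 10]
4. content.h = 31  [footer.top = content.bottom + 11]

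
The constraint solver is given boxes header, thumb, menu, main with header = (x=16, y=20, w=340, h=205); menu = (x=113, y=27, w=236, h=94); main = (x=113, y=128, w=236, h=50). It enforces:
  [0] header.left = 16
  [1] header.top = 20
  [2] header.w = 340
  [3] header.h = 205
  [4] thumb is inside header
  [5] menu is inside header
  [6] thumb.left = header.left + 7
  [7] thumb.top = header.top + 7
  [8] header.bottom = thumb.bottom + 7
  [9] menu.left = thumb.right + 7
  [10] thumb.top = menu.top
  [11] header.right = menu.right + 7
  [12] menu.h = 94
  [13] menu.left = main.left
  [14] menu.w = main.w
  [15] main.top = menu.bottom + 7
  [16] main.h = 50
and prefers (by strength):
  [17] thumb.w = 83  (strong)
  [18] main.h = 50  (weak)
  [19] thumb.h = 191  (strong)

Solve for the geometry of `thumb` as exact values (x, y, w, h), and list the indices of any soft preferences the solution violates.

1. thumb.x = 23  [thumb.left = header.left + 7]
2. thumb.y = 27  [thumb.top = header.top + 7]
3. thumb.h = 191  [header.bottom = thumb.bottom + 7]
4. thumb.w = 83  [menu.left = thumb.right + 7]

thumb = (x=23, y=27, w=83, h=191)
violated soft preferences: none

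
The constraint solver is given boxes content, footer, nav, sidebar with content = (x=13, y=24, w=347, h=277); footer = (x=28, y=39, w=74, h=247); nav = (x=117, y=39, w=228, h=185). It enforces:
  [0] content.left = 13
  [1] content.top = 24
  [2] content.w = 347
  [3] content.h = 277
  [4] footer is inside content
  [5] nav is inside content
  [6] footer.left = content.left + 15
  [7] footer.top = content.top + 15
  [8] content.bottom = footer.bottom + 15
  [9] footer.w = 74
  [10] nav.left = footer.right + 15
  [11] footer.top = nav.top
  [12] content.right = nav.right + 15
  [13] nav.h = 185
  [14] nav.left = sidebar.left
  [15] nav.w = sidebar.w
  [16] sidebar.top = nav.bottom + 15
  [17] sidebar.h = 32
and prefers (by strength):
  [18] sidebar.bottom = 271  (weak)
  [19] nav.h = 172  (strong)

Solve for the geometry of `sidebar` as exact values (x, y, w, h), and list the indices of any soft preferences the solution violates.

sidebar = (x=117, y=239, w=228, h=32)
violated soft preferences: 19

1. sidebar.x = 117  [nav.left = sidebar.left]
2. sidebar.w = 228  [nav.w = sidebar.w]
3. sidebar.y = 239  [sidebar.top = nav.bottom + 15]
4. sidebar.h = 32  [sidebar.h = 32]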